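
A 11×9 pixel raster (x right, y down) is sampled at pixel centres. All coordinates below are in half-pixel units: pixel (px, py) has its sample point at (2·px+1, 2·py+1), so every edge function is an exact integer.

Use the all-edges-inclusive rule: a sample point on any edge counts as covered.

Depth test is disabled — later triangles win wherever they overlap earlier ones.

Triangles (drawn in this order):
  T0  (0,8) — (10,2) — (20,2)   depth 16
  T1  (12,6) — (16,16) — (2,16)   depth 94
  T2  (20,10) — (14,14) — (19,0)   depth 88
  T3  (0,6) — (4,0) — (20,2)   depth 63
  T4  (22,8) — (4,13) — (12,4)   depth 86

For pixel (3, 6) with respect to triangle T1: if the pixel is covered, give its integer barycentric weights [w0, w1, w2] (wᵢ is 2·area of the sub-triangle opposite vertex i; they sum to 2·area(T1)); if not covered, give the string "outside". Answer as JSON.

T0:
  2·area = 60
  edge (0, 8)→(10, 2): d=(10,-6) inclusive
  edge (10, 2)→(20, 2): d=(10,0) inclusive
  edge (20, 2)→(0, 8): d=(-20,6) inclusive
    (4,1)@(9, 3): e=[4,10,46] → █
    (5,1)@(11, 3): e=[16,10,34] → █
    (6,1)@(13, 3): e=[28,10,22] → █
    (7,1)@(15, 3): e=[40,10,10] → █
    (8,1)@(17, 3): e=[52,10,-2] → ·
    (2,2)@(5, 5): e=[0,30,30] → █  [on edge]
    (3,2)@(7, 5): e=[12,30,18] → █
    (5,2)@(11, 5): e=[36,30,-6] → ·
    (6,2)@(13, 5): e=[48,30,-18] → ·
    (7,2)@(15, 5): e=[60,30,-30] → ·
    (1,3)@(3, 7): e=[8,50,2] → █
    (2,3)@(5, 7): e=[20,50,-10] → ·
  covered (8 px):
    · · · · · · · · · · ·
    · · · · █ █ █ █ · · ·
    · · █ █ █ · · · · · ·
    · █ · · · · · · · · ·
    · · · · · · · · · · ·
    · · · · · · · · · · ·
    · · · · · · · · · · ·
    · · · · · · · · · · ·
    · · · · · · · · · · ·
T1:
  2·area = 140
  edge (12, 6)→(16, 16): d=(4,10) inclusive
  edge (16, 16)→(2, 16): d=(-14,0) inclusive
  edge (2, 16)→(12, 6): d=(10,-10) inclusive
    (8,0)@(17, 1): e=[-70,210,0] → ·  [on edge]
    (7,1)@(15, 3): e=[-42,182,0] → ·  [on edge]
    (6,2)@(13, 5): e=[-14,154,0] → ·  [on edge]
    (5,3)@(11, 7): e=[14,126,0] → █  [on edge]
    (6,3)@(13, 7): e=[-6,126,20] → ·
    (4,4)@(9, 9): e=[42,98,0] → █  [on edge]
    (6,4)@(13, 9): e=[2,98,40] → █
    (7,4)@(15, 9): e=[-18,98,60] → ·
    (3,5)@(7, 11): e=[70,70,0] → █  [on edge]
    (7,5)@(15, 11): e=[-10,70,80] → ·
    (2,6)@(5, 13): e=[98,42,0] → █  [on edge]
    (7,6)@(15, 13): e=[-2,42,100] → ·
    (1,7)@(3, 15): e=[126,14,0] → █  [on edge]
    (0,8)@(1, 17): e=[154,-14,0] → ·  [on edge]
  covered (20 px):
    · · · · · · · · · · ·
    · · · · · · · · · · ·
    · · · · · · · · · · ·
    · · · · · █ · · · · ·
    · · · · █ █ █ · · · ·
    · · · █ █ █ █ · · · ·
    · · █ █ █ █ █ · · · ·
    · █ █ █ █ █ █ █ · · ·
    · · · · · · · · · · ·
T2:
  2·area = 64
  edge (20, 10)→(14, 14): d=(-6,4) inclusive
  edge (14, 14)→(19, 0): d=(5,-14) inclusive
  edge (19, 0)→(20, 10): d=(1,10) inclusive
    (9,0)@(19, 1): e=[58,5,1] → █
    (10,0)@(21, 1): e=[50,33,-19] → ·
    (9,1)@(19, 3): e=[46,15,3] → █
    (10,1)@(21, 3): e=[38,43,-17] → ·
    (9,2)@(19, 5): e=[34,25,5] → █
    (10,2)@(21, 5): e=[26,53,-15] → ·
    (8,3)@(17, 7): e=[30,7,27] → █
    (10,3)@(21, 7): e=[14,63,-13] → ·
    (8,4)@(17, 9): e=[18,17,29] → █
    (10,4)@(21, 9): e=[2,73,-11] → ·
    (8,5)@(17, 11): e=[6,27,31] → █
    (9,5)@(19, 11): e=[-2,55,11] → ·
  covered (9 px):
    · · · · · · · · · █ ·
    · · · · · · · · · █ ·
    · · · · · · · · · █ ·
    · · · · · · · · █ █ ·
    · · · · · · · · █ █ ·
    · · · · · · · · █ · ·
    · · · · · · · █ · · ·
    · · · · · · · · · · ·
    · · · · · · · · · · ·
T3:
  2·area = 104
  edge (0, 6)→(4, 0): d=(4,-6) inclusive
  edge (4, 0)→(20, 2): d=(16,2) inclusive
  edge (20, 2)→(0, 6): d=(-20,4) inclusive
    (2,0)@(5, 1): e=[10,14,80] → █
    (3,0)@(7, 1): e=[22,10,72] → █
    (4,0)@(9, 1): e=[34,6,64] → █
    (5,0)@(11, 1): e=[46,2,56] → █
    (6,0)@(13, 1): e=[58,-2,48] → ·
    (1,1)@(3, 3): e=[6,50,48] → █
    (6,1)@(13, 3): e=[66,30,8] → █
    (7,1)@(15, 3): e=[78,26,0] → █  [on edge]
    (8,1)@(17, 3): e=[90,22,-8] → ·
    (0,2)@(1, 5): e=[2,86,16] → █
    (2,2)@(5, 5): e=[26,78,0] → █  [on edge]
    (3,2)@(7, 5): e=[38,74,-8] → ·
  covered (14 px):
    · · █ █ █ █ · · · · ·
    · █ █ █ █ █ █ █ · · ·
    █ █ █ · · · · · · · ·
    · · · · · · · · · · ·
    · · · · · · · · · · ·
    · · · · · · · · · · ·
    · · · · · · · · · · ·
    · · · · · · · · · · ·
    · · · · · · · · · · ·
T4:
  2·area = 122
  edge (22, 8)→(4, 13): d=(-18,5) inclusive
  edge (4, 13)→(12, 4): d=(8,-9) inclusive
  edge (12, 4)→(22, 8): d=(10,4) inclusive
    (6,2)@(13, 5): e=[99,17,6] → █
    (7,2)@(15, 5): e=[89,35,-2] → ·
    (5,3)@(11, 7): e=[73,15,34] → █
    (7,3)@(15, 7): e=[53,51,18] → █
    (8,3)@(17, 7): e=[43,69,10] → █
    (9,3)@(19, 7): e=[33,87,2] → █
    (10,3)@(21, 7): e=[23,105,-6] → ·
    (4,4)@(9, 9): e=[47,13,62] → █
    (9,4)@(19, 9): e=[-3,103,22] → ·
    (3,5)@(7, 11): e=[21,11,90] → █
    (6,5)@(13, 11): e=[-9,65,66] → ·
    (7,5)@(15, 11): e=[-19,83,58] → ·
  covered (14 px):
    · · · · · · · · · · ·
    · · · · · · · · · · ·
    · · · · · · █ · · · ·
    · · · · · █ █ █ █ █ ·
    · · · · █ █ █ █ █ · ·
    · · · █ █ █ · · · · ·
    · · · · · · · · · · ·
    · · · · · · · · · · ·
    · · · · · · · · · · ·

Result: [42,20,78]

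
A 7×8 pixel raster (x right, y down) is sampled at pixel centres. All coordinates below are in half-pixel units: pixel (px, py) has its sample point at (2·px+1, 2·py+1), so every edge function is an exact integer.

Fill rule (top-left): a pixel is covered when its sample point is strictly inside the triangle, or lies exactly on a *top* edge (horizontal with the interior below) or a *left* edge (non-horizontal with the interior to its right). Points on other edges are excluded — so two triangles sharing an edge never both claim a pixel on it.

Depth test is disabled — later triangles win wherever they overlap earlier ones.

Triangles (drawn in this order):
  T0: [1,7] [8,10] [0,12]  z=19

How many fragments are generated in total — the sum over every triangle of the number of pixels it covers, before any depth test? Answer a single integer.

T0:
  2·area = 38
  edge (1, 7)→(8, 10): d=(7,3) right/bottom  bias=-1
  edge (8, 10)→(0, 12): d=(-8,2) right/bottom  bias=-1
  edge (0, 12)→(1, 7): d=(1,-5) top-left  bias=+0
    (0,3)@(1, 7): e=[0,38,0] → ·  [on edge]
    (0,4)@(1, 9): e=[14,22,2] → #
    (1,4)@(3, 9): e=[8,18,12] → #
    (2,4)@(5, 9): e=[2,14,22] → #
    (3,4)@(7, 9): e=[-4,10,32] → ·
    (0,5)@(1, 11): e=[28,6,4] → #
    (2,5)@(5, 11): e=[16,-2,24] → ·
    (0,6)@(1, 13): e=[42,-10,6] → ·
    (1,6)@(3, 13): e=[36,-14,16] → ·
  covered (5 px):
    · · · · · · ·
    · · · · · · ·
    · · · · · · ·
    · · · · · · ·
    # # # · · · ·
    # # · · · · ·
    · · · · · · ·
    · · · · · · ·

Answer: 5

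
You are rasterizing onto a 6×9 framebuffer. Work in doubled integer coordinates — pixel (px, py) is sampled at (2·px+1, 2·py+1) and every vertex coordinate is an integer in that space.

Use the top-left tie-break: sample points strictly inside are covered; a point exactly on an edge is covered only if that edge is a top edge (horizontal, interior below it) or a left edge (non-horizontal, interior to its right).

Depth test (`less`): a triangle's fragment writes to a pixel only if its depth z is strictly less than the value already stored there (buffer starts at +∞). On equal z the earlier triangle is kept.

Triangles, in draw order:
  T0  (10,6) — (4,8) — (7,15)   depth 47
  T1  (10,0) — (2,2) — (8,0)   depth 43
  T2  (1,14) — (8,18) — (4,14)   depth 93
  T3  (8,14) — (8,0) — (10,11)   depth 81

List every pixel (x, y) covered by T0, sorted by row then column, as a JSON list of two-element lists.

T0:
  2·area = 48  (B↔C swapped to make it positive)
  edge (10, 6)→(7, 15): d=(-3,9) right/bottom  bias=-1
  edge (7, 15)→(4, 8): d=(-3,-7) top-left  bias=+0
  edge (4, 8)→(10, 6): d=(6,-2) top-left  bias=+0
    (0,0)@(1, 1): e=[96,0,-48] → ·  [on edge]
    (5,1)@(11, 3): e=[0,64,-16] → ·  [on edge]
    (3,3)@(7, 7): e=[24,24,0] → #  [on edge]
    (4,3)@(9, 7): e=[6,38,4] → #
    (5,3)@(11, 7): e=[-12,52,8] → ·
    (0,4)@(1, 9): e=[72,-24,0] → ·  [on edge]
    (2,4)@(5, 9): e=[36,4,8] → #
    (4,4)@(9, 9): e=[0,32,16] → ·  [on edge]
    (2,5)@(5, 11): e=[30,-2,20] → ·
    (3,5)@(7, 11): e=[12,12,24] → #
    (4,5)@(9, 11): e=[-6,26,28] → ·
    (3,6)@(7, 13): e=[6,6,36] → #
    (3,7)@(7, 15): e=[0,0,48] → ·  [on edge]
  covered (6 px):
    · · · · · ·
    · · · · · ·
    · · · · · ·
    · · · # # ·
    · · # # · ·
    · · · # · ·
    · · · # · ·
    · · · · · ·
    · · · · · ·
T1:
  2·area = 4
  edge (10, 0)→(2, 2): d=(-8,2) right/bottom  bias=-1
  edge (2, 2)→(8, 0): d=(6,-2) top-left  bias=+0
  edge (8, 0)→(10, 0): d=(2,0) top-left  bias=+0
    (2,0)@(5, 1): e=[2,0,2] → #  [on edge]
    (3,0)@(7, 1): e=[-2,4,2] → ·
    (2,1)@(5, 3): e=[-14,12,6] → ·
  covered (1 px):
    · · # · · ·
    · · · · · ·
    · · · · · ·
    · · · · · ·
    · · · · · ·
    · · · · · ·
    · · · · · ·
    · · · · · ·
    · · · · · ·
T2:
  2·area = 12  (B↔C swapped to make it positive)
  edge (1, 14)→(4, 14): d=(3,0) top-left  bias=+0
  edge (4, 14)→(8, 18): d=(4,4) right/bottom  bias=-1
  edge (8, 18)→(1, 14): d=(-7,-4) top-left  bias=+0
    (0,5)@(1, 11): e=[-9,0,21] → ·  [on edge]
    (1,6)@(3, 13): e=[-3,0,15] → ·  [on edge]
    (1,7)@(3, 15): e=[3,8,1] → #
    (2,7)@(5, 15): e=[3,0,9] → ·  [on edge]
    (1,8)@(3, 17): e=[9,16,-13] → ·
    (3,8)@(7, 17): e=[9,0,3] → ·  [on edge]
  covered (1 px):
    · · · · · ·
    · · · · · ·
    · · · · · ·
    · · · · · ·
    · · · · · ·
    · · · · · ·
    · · · · · ·
    · # · · · ·
    · · · · · ·
T3:
  2·area = 28
  edge (8, 14)→(8, 0): d=(0,-14) top-left  bias=+0
  edge (8, 0)→(10, 11): d=(2,11) right/bottom  bias=-1
  edge (10, 11)→(8, 14): d=(-2,3) right/bottom  bias=-1
    (4,3)@(9, 7): e=[14,3,11] → #
    (5,3)@(11, 7): e=[42,-19,5] → ·
    (4,4)@(9, 9): e=[14,7,7] → #
    (5,4)@(11, 9): e=[42,-15,1] → ·
    (4,5)@(9, 11): e=[14,11,3] → #
    (5,5)@(11, 11): e=[42,-11,-3] → ·
    (4,6)@(9, 13): e=[14,15,-1] → ·
  covered (3 px):
    · · · · · ·
    · · · · · ·
    · · · · · ·
    · · · · # ·
    · · · · # ·
    · · · · # ·
    · · · · · ·
    · · · · · ·
    · · · · · ·

Result: [[3,3],[4,3],[2,4],[3,4],[3,5],[3,6]]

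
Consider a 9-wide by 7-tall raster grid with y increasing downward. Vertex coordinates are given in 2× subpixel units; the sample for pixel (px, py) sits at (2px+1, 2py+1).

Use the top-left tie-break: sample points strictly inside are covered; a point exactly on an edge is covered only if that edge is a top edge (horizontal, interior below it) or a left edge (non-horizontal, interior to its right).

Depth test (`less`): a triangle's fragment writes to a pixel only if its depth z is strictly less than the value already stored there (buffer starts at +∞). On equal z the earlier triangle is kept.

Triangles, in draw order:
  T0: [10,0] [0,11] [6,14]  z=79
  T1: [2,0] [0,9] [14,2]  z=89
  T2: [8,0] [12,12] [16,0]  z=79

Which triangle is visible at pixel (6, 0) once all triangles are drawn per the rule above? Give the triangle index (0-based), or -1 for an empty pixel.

T0:
  2·area = 96  (B↔C swapped to make it positive)
  edge (10, 0)→(6, 14): d=(-4,14) right/bottom  bias=-1
  edge (6, 14)→(0, 11): d=(-6,-3) top-left  bias=+0
  edge (0, 11)→(10, 0): d=(10,-11) top-left  bias=+0
    (4,1)@(9, 3): e=[2,75,19] → #
    (5,1)@(11, 3): e=[-26,81,41] → ·
    (3,2)@(7, 5): e=[22,57,17] → #
    (4,2)@(9, 5): e=[-6,63,39] → ·
    (2,3)@(5, 7): e=[42,39,15] → #
    (4,3)@(9, 7): e=[-14,51,59] → ·
    (1,4)@(3, 9): e=[62,21,13] → #
    (4,4)@(9, 9): e=[-22,39,79] → ·
    (0,5)@(1, 11): e=[82,3,11] → #
    (3,5)@(7, 11): e=[-2,21,77] → ·
    (0,6)@(1, 13): e=[74,-9,31] → ·
    (1,6)@(3, 13): e=[46,-3,53] → ·
  covered (11 px):
    · · · · · · · · ·
    · · · · # · · · ·
    · · · # · · · · ·
    · · # # · · · · ·
    · # # # · · · · ·
    # # # · · · · · ·
    · · # · · · · · ·
T1:
  2·area = 112  (B↔C swapped to make it positive)
  edge (2, 0)→(14, 2): d=(12,2) right/bottom  bias=-1
  edge (14, 2)→(0, 9): d=(-14,7) right/bottom  bias=-1
  edge (0, 9)→(2, 0): d=(2,-9) top-left  bias=+0
    (1,0)@(3, 1): e=[10,91,11] → #
    (2,0)@(5, 1): e=[6,77,29] → #
    (3,0)@(7, 1): e=[2,63,47] → #
    (4,0)@(9, 1): e=[-2,49,65] → ·
    (1,1)@(3, 3): e=[34,63,15] → #
    (4,1)@(9, 3): e=[22,21,69] → #
    (5,1)@(11, 3): e=[18,7,87] → #
    (6,1)@(13, 3): e=[14,-7,105] → ·
    (0,2)@(1, 5): e=[62,49,1] → #
    (4,2)@(9, 5): e=[46,-7,73] → ·
    (5,2)@(11, 5): e=[42,-21,91] → ·
    (0,3)@(1, 7): e=[86,21,5] → #
  covered (14 px):
    · # # # · · · · ·
    · # # # # # · · ·
    # # # # · · · · ·
    # # · · · · · · ·
    · · · · · · · · ·
    · · · · · · · · ·
    · · · · · · · · ·
T2:
  2·area = 96  (B↔C swapped to make it positive)
  edge (8, 0)→(16, 0): d=(8,0) top-left  bias=+0
  edge (16, 0)→(12, 12): d=(-4,12) right/bottom  bias=-1
  edge (12, 12)→(8, 0): d=(-4,-12) top-left  bias=+0
    (4,0)@(9, 1): e=[8,80,8] → #
    (5,0)@(11, 1): e=[8,56,32] → #
    (6,0)@(13, 1): e=[8,32,56] → #
    (7,0)@(15, 1): e=[8,8,80] → #
    (8,0)@(17, 1): e=[8,-16,104] → ·
    (4,1)@(9, 3): e=[24,72,0] → #  [on edge]
    (7,1)@(15, 3): e=[24,0,72] → ·  [on edge]
    (4,2)@(9, 5): e=[40,64,-8] → ·
    (5,2)@(11, 5): e=[40,40,16] → #
    (7,2)@(15, 5): e=[40,-8,64] → ·
    (5,3)@(11, 7): e=[56,32,8] → #
    (7,3)@(15, 7): e=[56,-16,56] → ·
    (5,4)@(11, 9): e=[72,24,0] → #  [on edge]
    (6,4)@(13, 9): e=[72,0,24] → ·  [on edge]
  covered (12 px):
    · · · · # # # # ·
    · · · · # # # · ·
    · · · · · # # · ·
    · · · · · # # · ·
    · · · · · # · · ·
    · · · · · · · · ·
    · · · · · · · · ·

Z-buffer (winner per pixel, '.' = empty):
  . 1 1 1 2 2 2 2 .
  . 1 1 1 0 2 2 . .
  1 1 1 0 . 2 2 . .
  1 1 0 0 . 2 2 . .
  . 0 0 0 . 2 . . .
  0 0 0 . . . . . .
  . . 0 . . . . . .

Result: 2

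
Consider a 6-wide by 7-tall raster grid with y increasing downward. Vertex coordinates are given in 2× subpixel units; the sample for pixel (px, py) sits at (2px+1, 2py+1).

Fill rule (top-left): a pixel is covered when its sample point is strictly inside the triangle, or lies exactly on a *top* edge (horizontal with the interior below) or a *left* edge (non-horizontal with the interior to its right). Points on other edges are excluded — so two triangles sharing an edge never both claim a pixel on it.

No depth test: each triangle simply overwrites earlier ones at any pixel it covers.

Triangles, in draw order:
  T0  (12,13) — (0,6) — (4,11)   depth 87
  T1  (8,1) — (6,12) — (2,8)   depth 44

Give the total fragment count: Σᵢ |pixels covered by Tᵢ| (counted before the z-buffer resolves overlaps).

T0:
  2·area = 32  (B↔C swapped to make it positive)
  edge (12, 13)→(4, 11): d=(-8,-2) top-left  bias=+0
  edge (4, 11)→(0, 6): d=(-4,-5) top-left  bias=+0
  edge (0, 6)→(12, 13): d=(12,7) right/bottom  bias=-1
    (0,3)@(1, 7): e=[26,1,5] → X
    (1,3)@(3, 7): e=[30,11,-9] → .
    (0,4)@(1, 9): e=[10,-7,29] → .
    (1,4)@(3, 9): e=[14,3,15] → X
    (2,4)@(5, 9): e=[18,13,1] → X
    (3,4)@(7, 9): e=[22,23,-13] → .
    (1,5)@(3, 11): e=[-2,-5,39] → .
    (2,5)@(5, 11): e=[2,5,25] → X
    (3,5)@(7, 11): e=[6,15,11] → X
    (4,5)@(9, 11): e=[10,25,-3] → .
    (2,6)@(5, 13): e=[-14,-3,49] → .
    (3,6)@(7, 13): e=[-10,7,35] → .
  covered (5 px):
    . . . . . .
    . . . . . .
    . . . . . .
    X . . . . .
    . X X . . .
    . . X X . .
    . . . . . .
T1:
  2·area = 52
  edge (8, 1)→(6, 12): d=(-2,11) right/bottom  bias=-1
  edge (6, 12)→(2, 8): d=(-4,-4) top-left  bias=+0
  edge (2, 8)→(8, 1): d=(6,-7) top-left  bias=+0
    (3,1)@(7, 3): e=[7,40,5] → X
    (4,1)@(9, 3): e=[-15,48,19] → .
    (2,2)@(5, 5): e=[25,24,3] → X
    (4,2)@(9, 5): e=[-19,40,31] → .
    (0,3)@(1, 7): e=[65,0,-13] → .  [on edge]
    (1,3)@(3, 7): e=[43,8,1] → X
    (3,3)@(7, 7): e=[-1,24,29] → .
    (1,4)@(3, 9): e=[39,0,13] → X  [on edge]
    (3,4)@(7, 9): e=[-5,16,41] → .
    (1,5)@(3, 11): e=[35,-8,25] → .
    (2,5)@(5, 11): e=[13,0,39] → X  [on edge]
    (3,5)@(7, 11): e=[-9,8,53] → .
    (3,6)@(7, 13): e=[-13,0,65] → .  [on edge]
  covered (8 px):
    . . . . . .
    . . . X . .
    . . X X . .
    . X X . . .
    . X X . . .
    . . X . . .
    . . . . . .

Final: 13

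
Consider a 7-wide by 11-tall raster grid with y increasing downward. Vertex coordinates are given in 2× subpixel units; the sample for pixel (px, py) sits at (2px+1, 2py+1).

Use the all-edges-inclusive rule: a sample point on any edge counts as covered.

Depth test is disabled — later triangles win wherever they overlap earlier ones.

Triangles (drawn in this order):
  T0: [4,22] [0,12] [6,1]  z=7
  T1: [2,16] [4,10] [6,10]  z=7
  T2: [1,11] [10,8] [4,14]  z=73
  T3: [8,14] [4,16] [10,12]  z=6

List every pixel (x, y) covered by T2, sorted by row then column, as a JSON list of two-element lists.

T0:
  2·area = 104
  edge (4, 22)→(0, 12): d=(-4,-10) inclusive
  edge (0, 12)→(6, 1): d=(6,-11) inclusive
  edge (6, 1)→(4, 22): d=(-2,21) inclusive
    (2,1)@(5, 3): e=[86,1,17] → X
    (3,1)@(7, 3): e=[106,23,-25] → .
    (2,2)@(5, 5): e=[78,13,13] → X
    (3,2)@(7, 5): e=[98,35,-29] → .
    (1,3)@(3, 7): e=[50,3,51] → X
    (3,3)@(7, 7): e=[90,47,-33] → .
    (1,4)@(3, 9): e=[42,15,47] → X
    (3,4)@(7, 9): e=[82,59,-37] → .
    (0,5)@(1, 11): e=[14,5,85] → X
    (3,5)@(7, 11): e=[74,71,-41] → .
    (0,6)@(1, 13): e=[6,17,81] → X
    (2,6)@(5, 13): e=[46,61,-3] → .
  covered (14 px):
    . . . . . . .
    . . X . . . .
    . . X . . . .
    . X X . . . .
    . X X . . . .
    X X X . . . .
    X X . . . . .
    . X . . . . .
    . X . . . . .
    . X . . . . .
    . . . . . . .
T1:
  2·area = 12
  edge (2, 16)→(4, 10): d=(2,-6) inclusive
  edge (4, 10)→(6, 10): d=(2,0) inclusive
  edge (6, 10)→(2, 16): d=(-4,6) inclusive
    (3,0)@(7, 1): e=[0,-18,30] → .  [on edge]
    (2,3)@(5, 7): e=[0,-6,18] → .  [on edge]
    (2,5)@(5, 11): e=[8,2,2] → X
    (3,5)@(7, 11): e=[20,2,-10] → .
    (1,6)@(3, 13): e=[0,6,6] → X  [on edge]
    (2,6)@(5, 13): e=[12,6,-6] → .
    (1,7)@(3, 15): e=[4,10,-2] → .
    (0,9)@(1, 19): e=[0,18,-6] → .  [on edge]
  covered (2 px):
    . . . . . . .
    . . . . . . .
    . . . . . . .
    . . . . . . .
    . . . . . . .
    . . X . . . .
    . X . . . . .
    . . . . . . .
    . . . . . . .
    . . . . . . .
    . . . . . . .
T2:
  2·area = 36
  edge (1, 11)→(10, 8): d=(9,-3) inclusive
  edge (10, 8)→(4, 14): d=(-6,6) inclusive
  edge (4, 14)→(1, 11): d=(-3,-3) inclusive
    (6,2)@(13, 5): e=[-18,0,54] → .  [on edge]
    (5,3)@(11, 7): e=[-6,0,42] → .  [on edge]
    (6,3)@(13, 7): e=[0,-12,48] → .  [on edge]
    (3,4)@(7, 9): e=[0,12,24] → X  [on edge]
    (4,4)@(9, 9): e=[6,0,30] → X  [on edge]
    (5,4)@(11, 9): e=[12,-12,36] → .
    (0,5)@(1, 11): e=[0,36,0] → X  [on edge]
    (1,5)@(3, 11): e=[6,24,6] → X
    (2,5)@(5, 11): e=[12,12,12] → X
    (3,5)@(7, 11): e=[18,0,18] → X  [on edge]
    (4,5)@(9, 11): e=[24,-12,24] → .
    (0,6)@(1, 13): e=[18,24,-6] → .
    (1,6)@(3, 13): e=[24,12,0] → X  [on edge]
    (2,6)@(5, 13): e=[30,0,6] → X  [on edge]
    (1,7)@(3, 15): e=[42,0,-6] → .  [on edge]
    (2,7)@(5, 15): e=[48,-12,0] → .  [on edge]
    (0,8)@(1, 17): e=[54,0,-18] → .  [on edge]
    (3,8)@(7, 17): e=[72,-36,0] → .  [on edge]
    (4,9)@(9, 19): e=[96,-60,0] → .  [on edge]
    (5,10)@(11, 21): e=[120,-84,0] → .  [on edge]
  covered (8 px):
    . . . . . . .
    . . . . . . .
    . . . . . . .
    . . . . . . .
    . . . X X . .
    X X X X . . .
    . X X . . . .
    . . . . . . .
    . . . . . . .
    . . . . . . .
    . . . . . . .
T3:
  2·area = 4
  edge (8, 14)→(4, 16): d=(-4,2) inclusive
  edge (4, 16)→(10, 12): d=(6,-4) inclusive
  edge (10, 12)→(8, 14): d=(-2,2) inclusive
    (6,4)@(13, 9): e=[10,-6,0] → .  [on edge]
    (5,5)@(11, 11): e=[6,-2,0] → .  [on edge]
    (4,6)@(9, 13): e=[2,2,0] → X  [on edge]
    (5,6)@(11, 13): e=[-2,10,-4] → .
    (3,7)@(7, 15): e=[-2,6,0] → .  [on edge]
    (4,7)@(9, 15): e=[-6,14,-4] → .
    (2,8)@(5, 17): e=[-6,10,0] → .  [on edge]
    (1,9)@(3, 19): e=[-10,14,0] → .  [on edge]
    (0,10)@(1, 21): e=[-14,18,0] → .  [on edge]
  covered (1 px):
    . . . . . . .
    . . . . . . .
    . . . . . . .
    . . . . . . .
    . . . . . . .
    . . . . . . .
    . . . . X . .
    . . . . . . .
    . . . . . . .
    . . . . . . .
    . . . . . . .

Result: [[3,4],[4,4],[0,5],[1,5],[2,5],[3,5],[1,6],[2,6]]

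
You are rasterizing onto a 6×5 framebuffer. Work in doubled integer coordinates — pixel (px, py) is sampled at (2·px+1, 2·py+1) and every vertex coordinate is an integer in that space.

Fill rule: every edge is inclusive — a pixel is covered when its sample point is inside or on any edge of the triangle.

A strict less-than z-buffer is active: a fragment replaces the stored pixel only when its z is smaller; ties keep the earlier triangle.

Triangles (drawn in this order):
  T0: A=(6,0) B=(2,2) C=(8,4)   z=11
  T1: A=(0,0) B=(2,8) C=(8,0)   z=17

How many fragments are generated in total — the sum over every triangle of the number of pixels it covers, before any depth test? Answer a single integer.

T0:
  2·area = 20  (B↔C swapped to make it positive)
  edge (6, 0)→(8, 4): d=(2,4) inclusive
  edge (8, 4)→(2, 2): d=(-6,-2) inclusive
  edge (2, 2)→(6, 0): d=(4,-2) inclusive
    (2,0)@(5, 1): e=[6,12,2] → X
    (3,0)@(7, 1): e=[-2,16,6] → .
    (2,1)@(5, 3): e=[10,0,10] → X  [on edge]
    (3,1)@(7, 3): e=[2,4,14] → X
    (4,1)@(9, 3): e=[-6,8,18] → .
    (2,2)@(5, 5): e=[14,-12,18] → .
    (3,2)@(7, 5): e=[6,-8,22] → .
    (5,2)@(11, 5): e=[-10,0,30] → .  [on edge]
  covered (3 px):
    . . X . . .
    . . X X . .
    . . . . . .
    . . . . . .
    . . . . . .
T1:
  2·area = 64  (B↔C swapped to make it positive)
  edge (0, 0)→(8, 0): d=(8,0) inclusive
  edge (8, 0)→(2, 8): d=(-6,8) inclusive
  edge (2, 8)→(0, 0): d=(-2,-8) inclusive
    (0,0)@(1, 1): e=[8,50,6] → X
    (1,0)@(3, 1): e=[8,34,22] → X
    (2,0)@(5, 1): e=[8,18,38] → X
    (3,0)@(7, 1): e=[8,2,54] → X
    (4,0)@(9, 1): e=[8,-14,70] → .
    (0,1)@(1, 3): e=[24,38,2] → X
    (3,1)@(7, 3): e=[24,-10,50] → .
    (0,2)@(1, 5): e=[40,26,-2] → .
    (1,2)@(3, 5): e=[40,10,14] → X
    (2,2)@(5, 5): e=[40,-6,30] → .
    (1,3)@(3, 7): e=[56,-2,10] → .
  covered (8 px):
    X X X X . .
    X X X . . .
    . X . . . .
    . . . . . .
    . . . . . .

Answer: 11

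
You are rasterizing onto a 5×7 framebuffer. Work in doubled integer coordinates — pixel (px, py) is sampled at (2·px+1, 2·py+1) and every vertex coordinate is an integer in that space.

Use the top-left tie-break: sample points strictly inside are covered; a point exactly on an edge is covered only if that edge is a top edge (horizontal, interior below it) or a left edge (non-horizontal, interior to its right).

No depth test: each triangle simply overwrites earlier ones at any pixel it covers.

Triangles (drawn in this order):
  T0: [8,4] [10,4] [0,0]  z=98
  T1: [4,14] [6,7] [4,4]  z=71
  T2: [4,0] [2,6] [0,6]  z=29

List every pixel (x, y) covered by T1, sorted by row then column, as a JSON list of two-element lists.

T0:
  2·area = 8  (B↔C swapped to make it positive)
  edge (8, 4)→(0, 0): d=(-8,-4) top-left  bias=+0
  edge (0, 0)→(10, 4): d=(10,4) right/bottom  bias=-1
  edge (10, 4)→(8, 4): d=(-2,0) right/bottom  bias=-1
    (3,1)@(7, 3): e=[4,2,2] → X
    (4,1)@(9, 3): e=[12,-6,2] → .
    (3,2)@(7, 5): e=[-12,22,-2] → .
  covered (1 px):
    . . . . .
    . . . X .
    . . . . .
    . . . . .
    . . . . .
    . . . . .
    . . . . .
T1:
  2·area = 20  (B↔C swapped to make it positive)
  edge (4, 14)→(4, 4): d=(0,-10) top-left  bias=+0
  edge (4, 4)→(6, 7): d=(2,3) right/bottom  bias=-1
  edge (6, 7)→(4, 14): d=(-2,7) right/bottom  bias=-1
    (2,3)@(5, 7): e=[10,3,7] → X
    (3,3)@(7, 7): e=[30,-3,-7] → .
    (2,4)@(5, 9): e=[10,7,3] → X
    (3,4)@(7, 9): e=[30,1,-11] → .
    (2,5)@(5, 11): e=[10,11,-1] → .
  covered (2 px):
    . . . . .
    . . . . .
    . . . . .
    . . X . .
    . . X . .
    . . . . .
    . . . . .
T2:
  2·area = 12
  edge (4, 0)→(2, 6): d=(-2,6) right/bottom  bias=-1
  edge (2, 6)→(0, 6): d=(-2,0) right/bottom  bias=-1
  edge (0, 6)→(4, 0): d=(4,-6) top-left  bias=+0
    (1,1)@(3, 3): e=[0,6,6] → .  [on edge]
    (0,2)@(1, 5): e=[8,2,2] → X
    (1,2)@(3, 5): e=[-4,2,14] → .
    (0,3)@(1, 7): e=[4,-2,10] → .
    (0,4)@(1, 9): e=[0,-6,18] → .  [on edge]
  covered (1 px):
    . . . . .
    . . . . .
    X . . . .
    . . . . .
    . . . . .
    . . . . .
    . . . . .

Result: [[2,3],[2,4]]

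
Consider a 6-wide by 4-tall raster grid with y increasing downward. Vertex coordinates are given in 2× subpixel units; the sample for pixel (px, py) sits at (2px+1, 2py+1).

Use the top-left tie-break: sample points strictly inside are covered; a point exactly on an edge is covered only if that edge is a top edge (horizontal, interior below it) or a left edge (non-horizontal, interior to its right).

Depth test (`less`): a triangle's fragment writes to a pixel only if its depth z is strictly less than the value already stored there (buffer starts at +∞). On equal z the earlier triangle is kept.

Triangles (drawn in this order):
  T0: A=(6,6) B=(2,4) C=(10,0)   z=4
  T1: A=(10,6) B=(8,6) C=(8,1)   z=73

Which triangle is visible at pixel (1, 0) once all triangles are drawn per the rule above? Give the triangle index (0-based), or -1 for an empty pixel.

T0:
  2·area = 32
  edge (6, 6)→(2, 4): d=(-4,-2) top-left  bias=+0
  edge (2, 4)→(10, 0): d=(8,-4) top-left  bias=+0
  edge (10, 0)→(6, 6): d=(-4,6) right/bottom  bias=-1
    (4,0)@(9, 1): e=[26,4,2] → █
    (5,0)@(11, 1): e=[30,12,-10] → ·
    (2,1)@(5, 3): e=[10,4,18] → █
    (3,1)@(7, 3): e=[14,12,6] → █
    (4,1)@(9, 3): e=[18,20,-6] → ·
    (2,2)@(5, 5): e=[2,20,10] → █
    (3,2)@(7, 5): e=[6,28,-2] → ·
    (2,3)@(5, 7): e=[-6,36,2] → ·
  covered (4 px):
    · · · · █ ·
    · · █ █ · ·
    · · █ · · ·
    · · · · · ·
T1:
  2·area = 10
  edge (10, 6)→(8, 6): d=(-2,0) right/bottom  bias=-1
  edge (8, 6)→(8, 1): d=(0,-5) top-left  bias=+0
  edge (8, 1)→(10, 6): d=(2,5) right/bottom  bias=-1
    (4,2)@(9, 5): e=[2,5,3] → █
    (5,2)@(11, 5): e=[2,15,-7] → ·
    (4,3)@(9, 7): e=[-2,5,7] → ·
  covered (1 px):
    · · · · · ·
    · · · · · ·
    · · · · █ ·
    · · · · · ·

Z-buffer (winner per pixel, '.' = empty):
  . . . . 0 .
  . . 0 0 . .
  . . 0 . 1 .
  . . . . . .

Final: -1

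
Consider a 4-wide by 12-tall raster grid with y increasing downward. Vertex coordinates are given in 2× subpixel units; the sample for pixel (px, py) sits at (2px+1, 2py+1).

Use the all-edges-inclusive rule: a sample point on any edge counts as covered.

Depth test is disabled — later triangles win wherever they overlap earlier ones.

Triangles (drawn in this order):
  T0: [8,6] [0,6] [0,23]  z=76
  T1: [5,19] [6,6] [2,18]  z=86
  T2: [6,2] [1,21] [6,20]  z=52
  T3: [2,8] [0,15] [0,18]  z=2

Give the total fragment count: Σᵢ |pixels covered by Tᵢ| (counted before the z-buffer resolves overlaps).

T0:
  2·area = 136  (B↔C swapped to make it positive)
  edge (8, 6)→(0, 23): d=(-8,17) inclusive
  edge (0, 23)→(0, 6): d=(0,-17) inclusive
  edge (0, 6)→(8, 6): d=(8,0) inclusive
    (0,3)@(1, 7): e=[111,17,8] → #
    (1,3)@(3, 7): e=[77,51,8] → #
    (2,3)@(5, 7): e=[43,85,8] → #
    (3,3)@(7, 7): e=[9,119,8] → #
    (0,4)@(1, 9): e=[95,17,24] → #
    (3,4)@(7, 9): e=[-7,119,24] → ·
    (0,5)@(1, 11): e=[79,17,40] → #
    (3,5)@(7, 11): e=[-23,119,40] → ·
    (0,6)@(1, 13): e=[63,17,56] → #
    (2,6)@(5, 13): e=[-5,85,56] → ·
    (0,7)@(1, 15): e=[47,17,72] → #
    (2,7)@(5, 15): e=[-21,85,72] → ·
  covered (16 px):
    · · · ·
    · · · ·
    · · · ·
    # # # #
    # # # ·
    # # # ·
    # # · ·
    # # · ·
    # · · ·
    # · · ·
    · · · ·
    · · · ·
T1:
  2·area = 40  (B↔C swapped to make it positive)
  edge (5, 19)→(2, 18): d=(-3,-1) inclusive
  edge (2, 18)→(6, 6): d=(4,-12) inclusive
  edge (6, 6)→(5, 19): d=(-1,13) inclusive
    (3,1)@(7, 3): e=[50,0,-10] → ·  [on edge]
    (2,4)@(5, 9): e=[30,0,10] → #  [on edge]
    (3,4)@(7, 9): e=[32,24,-16] → ·
    (2,5)@(5, 11): e=[24,8,8] → #
    (3,5)@(7, 11): e=[26,32,-18] → ·
    (2,6)@(5, 13): e=[18,16,6] → #
    (3,6)@(7, 13): e=[20,40,-20] → ·
    (1,7)@(3, 15): e=[10,0,30] → #  [on edge]
    (3,7)@(7, 15): e=[14,48,-22] → ·
    (1,8)@(3, 17): e=[4,8,28] → #
    (3,8)@(7, 17): e=[8,56,-24] → ·
    (1,9)@(3, 19): e=[-2,16,26] → ·
    (2,9)@(5, 19): e=[0,40,0] → #  [on edge]
    (0,10)@(1, 21): e=[-10,0,50] → ·  [on edge]
  covered (8 px):
    · · · ·
    · · · ·
    · · · ·
    · · · ·
    · · # ·
    · · # ·
    · · # ·
    · # # ·
    · # # ·
    · · # ·
    · · · ·
    · · · ·
T2:
  2·area = 90  (B↔C swapped to make it positive)
  edge (6, 2)→(6, 20): d=(0,18) inclusive
  edge (6, 20)→(1, 21): d=(-5,1) inclusive
  edge (1, 21)→(6, 2): d=(5,-19) inclusive
    (2,3)@(5, 7): e=[18,66,6] → #
    (3,3)@(7, 7): e=[-18,64,44] → ·
    (2,4)@(5, 9): e=[18,56,16] → #
    (3,4)@(7, 9): e=[-18,54,54] → ·
    (2,5)@(5, 11): e=[18,46,26] → #
    (3,5)@(7, 11): e=[-18,44,64] → ·
    (2,6)@(5, 13): e=[18,36,36] → #
    (3,6)@(7, 13): e=[-18,34,74] → ·
    (1,7)@(3, 15): e=[54,28,8] → #
    (3,7)@(7, 15): e=[-18,24,84] → ·
    (1,8)@(3, 17): e=[54,18,18] → #
    (3,8)@(7, 17): e=[-18,14,94] → ·
    (0,10)@(1, 21): e=[90,0,0] → #  [on edge]
  covered (11 px):
    · · · ·
    · · · ·
    · · · ·
    · · # ·
    · · # ·
    · · # ·
    · · # ·
    · # # ·
    · # # ·
    · # # ·
    # · · ·
    · · · ·
T3:
  2·area = 6  (B↔C swapped to make it positive)
  edge (2, 8)→(0, 18): d=(-2,10) inclusive
  edge (0, 18)→(0, 15): d=(0,-3) inclusive
  edge (0, 15)→(2, 8): d=(2,-7) inclusive
    (1,1)@(3, 3): e=[0,9,-3] → ·  [on edge]
    (0,6)@(1, 13): e=[0,3,3] → #  [on edge]
    (1,6)@(3, 13): e=[-20,9,17] → ·
    (0,7)@(1, 15): e=[-4,3,7] → ·
  covered (1 px):
    · · · ·
    · · · ·
    · · · ·
    · · · ·
    · · · ·
    · · · ·
    # · · ·
    · · · ·
    · · · ·
    · · · ·
    · · · ·
    · · · ·

Result: 36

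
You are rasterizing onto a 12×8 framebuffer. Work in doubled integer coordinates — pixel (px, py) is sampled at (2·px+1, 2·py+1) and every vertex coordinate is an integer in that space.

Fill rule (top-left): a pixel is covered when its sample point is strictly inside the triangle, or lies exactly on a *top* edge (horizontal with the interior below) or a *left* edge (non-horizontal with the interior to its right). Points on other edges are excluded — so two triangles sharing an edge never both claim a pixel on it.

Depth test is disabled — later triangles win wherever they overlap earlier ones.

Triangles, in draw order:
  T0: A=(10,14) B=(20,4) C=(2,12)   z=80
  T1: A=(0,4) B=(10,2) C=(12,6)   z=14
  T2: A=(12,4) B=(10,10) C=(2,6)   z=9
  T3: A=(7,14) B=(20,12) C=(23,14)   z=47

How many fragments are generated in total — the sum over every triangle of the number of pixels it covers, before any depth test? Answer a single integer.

T0:
  2·area = 100  (B↔C swapped to make it positive)
  edge (10, 14)→(2, 12): d=(-8,-2) top-left  bias=+0
  edge (2, 12)→(20, 4): d=(18,-8) top-left  bias=+0
  edge (20, 4)→(10, 14): d=(-10,10) right/bottom  bias=-1
    (11,0)@(23, 1): e=[130,-30,0] → ·  [on edge]
    (10,1)@(21, 3): e=[110,-10,0] → ·  [on edge]
    (9,2)@(19, 5): e=[90,10,0] → ·  [on edge]
    (7,3)@(15, 7): e=[66,14,20] → █
    (8,3)@(17, 7): e=[70,30,0] → ·  [on edge]
    (4,4)@(9, 9): e=[38,2,60] → █
    (5,4)@(11, 9): e=[42,18,40] → █
    (6,4)@(13, 9): e=[46,34,20] → █
    (7,4)@(15, 9): e=[50,50,0] → ·  [on edge]
    (2,5)@(5, 11): e=[14,6,80] → █
    (3,5)@(7, 11): e=[18,22,60] → █
    (6,5)@(13, 11): e=[30,70,0] → ·  [on edge]
    (5,6)@(11, 13): e=[10,90,0] → ·  [on edge]
    (4,7)@(9, 15): e=[-10,110,0] → ·  [on edge]
  covered (10 px):
    · · · · · · · · · · · ·
    · · · · · · · · · · · ·
    · · · · · · · · · · · ·
    · · · · · · · █ · · · ·
    · · · · █ █ █ · · · · ·
    · · █ █ █ █ · · · · · ·
    · · · █ █ · · · · · · ·
    · · · · · · · · · · · ·
T1:
  2·area = 44
  edge (0, 4)→(10, 2): d=(10,-2) top-left  bias=+0
  edge (10, 2)→(12, 6): d=(2,4) right/bottom  bias=-1
  edge (12, 6)→(0, 4): d=(-12,-2) top-left  bias=+0
    (7,0)@(15, 1): e=[0,-22,66] → ·  [on edge]
    (2,1)@(5, 3): e=[0,22,22] → █  [on edge]
    (3,1)@(7, 3): e=[4,14,26] → █
    (4,1)@(9, 3): e=[8,6,30] → █
    (5,1)@(11, 3): e=[12,-2,34] → ·
    (2,2)@(5, 5): e=[20,26,-2] → ·
    (3,2)@(7, 5): e=[24,18,2] → █
    (5,2)@(11, 5): e=[32,2,10] → █
    (6,2)@(13, 5): e=[36,-6,14] → ·
    (3,3)@(7, 7): e=[44,22,-22] → ·
    (4,3)@(9, 7): e=[48,14,-18] → ·
    (5,3)@(11, 7): e=[52,6,-14] → ·
  covered (6 px):
    · · · · · · · · · · · ·
    · · █ █ █ · · · · · · ·
    · · · █ █ █ · · · · · ·
    · · · · · · · · · · · ·
    · · · · · · · · · · · ·
    · · · · · · · · · · · ·
    · · · · · · · · · · · ·
    · · · · · · · · · · · ·
T2:
  2·area = 56
  edge (12, 4)→(10, 10): d=(-2,6) right/bottom  bias=-1
  edge (10, 10)→(2, 6): d=(-8,-4) top-left  bias=+0
  edge (2, 6)→(12, 4): d=(10,-2) top-left  bias=+0
    (6,0)@(13, 1): e=[0,84,-28] → ·  [on edge]
    (8,1)@(17, 3): e=[-28,84,0] → ·  [on edge]
    (3,2)@(7, 5): e=[28,28,0] → █  [on edge]
    (4,2)@(9, 5): e=[16,36,4] → █
    (5,2)@(11, 5): e=[4,44,8] → █
    (6,2)@(13, 5): e=[-8,52,12] → ·
    (2,3)@(5, 7): e=[36,4,16] → █
    (5,3)@(11, 7): e=[0,28,28] → ·  [on edge]
    (2,4)@(5, 9): e=[32,-12,36] → ·
    (3,4)@(7, 9): e=[20,-4,40] → ·
    (4,4)@(9, 9): e=[8,4,44] → █
    (5,4)@(11, 9): e=[-4,12,48] → ·
    (4,6)@(9, 13): e=[0,-28,84] → ·  [on edge]
  covered (7 px):
    · · · · · · · · · · · ·
    · · · · · · · · · · · ·
    · · · █ █ █ · · · · · ·
    · · █ █ █ · · · · · · ·
    · · · · █ · · · · · · ·
    · · · · · · · · · · · ·
    · · · · · · · · · · · ·
    · · · · · · · · · · · ·
T3:
  2·area = 32
  edge (7, 14)→(20, 12): d=(13,-2) top-left  bias=+0
  edge (20, 12)→(23, 14): d=(3,2) right/bottom  bias=-1
  edge (23, 14)→(7, 14): d=(-16,0) right/bottom  bias=-1
    (7,6)@(15, 13): e=[3,13,16] → █
    (8,6)@(17, 13): e=[7,9,16] → █
    (9,6)@(19, 13): e=[11,5,16] → █
    (10,6)@(21, 13): e=[15,1,16] → █
    (11,6)@(23, 13): e=[19,-3,16] → ·
    (7,7)@(15, 15): e=[29,19,-16] → ·
    (8,7)@(17, 15): e=[33,15,-16] → ·
    (9,7)@(19, 15): e=[37,11,-16] → ·
    (10,7)@(21, 15): e=[41,7,-16] → ·
  covered (4 px):
    · · · · · · · · · · · ·
    · · · · · · · · · · · ·
    · · · · · · · · · · · ·
    · · · · · · · · · · · ·
    · · · · · · · · · · · ·
    · · · · · · · · · · · ·
    · · · · · · · █ █ █ █ ·
    · · · · · · · · · · · ·

Final: 27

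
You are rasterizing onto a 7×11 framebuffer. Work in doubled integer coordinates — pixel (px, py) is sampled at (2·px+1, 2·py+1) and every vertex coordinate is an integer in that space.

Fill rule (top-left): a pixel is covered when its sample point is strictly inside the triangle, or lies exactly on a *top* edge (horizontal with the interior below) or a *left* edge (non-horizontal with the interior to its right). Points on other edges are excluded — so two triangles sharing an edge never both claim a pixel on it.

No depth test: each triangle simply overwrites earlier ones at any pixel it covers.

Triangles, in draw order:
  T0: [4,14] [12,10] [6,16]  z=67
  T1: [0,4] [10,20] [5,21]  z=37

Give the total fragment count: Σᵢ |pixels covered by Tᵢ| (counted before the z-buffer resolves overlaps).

T0:
  2·area = 24
  edge (4, 14)→(12, 10): d=(8,-4) top-left  bias=+0
  edge (12, 10)→(6, 16): d=(-6,6) right/bottom  bias=-1
  edge (6, 16)→(4, 14): d=(-2,-2) top-left  bias=+0
    (6,4)@(13, 9): e=[-4,0,28] → ·  [on edge]
    (0,5)@(1, 11): e=[-36,60,0] → ·  [on edge]
    (5,5)@(11, 11): e=[4,0,20] → ·  [on edge]
    (1,6)@(3, 13): e=[-12,36,0] → ·  [on edge]
    (3,6)@(7, 13): e=[4,12,8] → #
    (4,6)@(9, 13): e=[12,0,12] → ·  [on edge]
    (2,7)@(5, 15): e=[12,12,0] → #  [on edge]
    (3,7)@(7, 15): e=[20,0,4] → ·  [on edge]
    (2,8)@(5, 17): e=[28,0,-4] → ·  [on edge]
    (3,8)@(7, 17): e=[36,-12,0] → ·  [on edge]
    (1,9)@(3, 19): e=[36,0,-12] → ·  [on edge]
    (4,9)@(9, 19): e=[60,-36,0] → ·  [on edge]
    (0,10)@(1, 21): e=[44,0,-20] → ·  [on edge]
    (5,10)@(11, 21): e=[84,-60,0] → ·  [on edge]
  covered (2 px):
    · · · · · · ·
    · · · · · · ·
    · · · · · · ·
    · · · · · · ·
    · · · · · · ·
    · · · · · · ·
    · · · # · · ·
    · · # · · · ·
    · · · · · · ·
    · · · · · · ·
    · · · · · · ·
T1:
  2·area = 90
  edge (0, 4)→(10, 20): d=(10,16) right/bottom  bias=-1
  edge (10, 20)→(5, 21): d=(-5,1) right/bottom  bias=-1
  edge (5, 21)→(0, 4): d=(-5,-17) top-left  bias=+0
    (0,3)@(1, 7): e=[14,74,2] → #
    (1,3)@(3, 7): e=[-18,72,36] → ·
    (0,4)@(1, 9): e=[34,64,-8] → ·
    (1,4)@(3, 9): e=[2,62,26] → #
    (2,4)@(5, 9): e=[-30,60,60] → ·
    (1,5)@(3, 11): e=[22,52,16] → #
    (2,5)@(5, 11): e=[-10,50,50] → ·
    (1,6)@(3, 13): e=[42,42,6] → #
    (2,6)@(5, 13): e=[10,40,40] → #
    (3,6)@(7, 13): e=[-22,38,74] → ·
    (1,7)@(3, 15): e=[62,32,-4] → ·
    (2,7)@(5, 15): e=[30,30,30] → #
    (2,10)@(5, 21): e=[90,0,0] → ·  [on edge]
  covered (11 px):
    · · · · · · ·
    · · · · · · ·
    · · · · · · ·
    # · · · · · ·
    · # · · · · ·
    · # · · · · ·
    · # # · · · ·
    · · # · · · ·
    · · # # · · ·
    · · # # # · ·
    · · · · · · ·

Final: 13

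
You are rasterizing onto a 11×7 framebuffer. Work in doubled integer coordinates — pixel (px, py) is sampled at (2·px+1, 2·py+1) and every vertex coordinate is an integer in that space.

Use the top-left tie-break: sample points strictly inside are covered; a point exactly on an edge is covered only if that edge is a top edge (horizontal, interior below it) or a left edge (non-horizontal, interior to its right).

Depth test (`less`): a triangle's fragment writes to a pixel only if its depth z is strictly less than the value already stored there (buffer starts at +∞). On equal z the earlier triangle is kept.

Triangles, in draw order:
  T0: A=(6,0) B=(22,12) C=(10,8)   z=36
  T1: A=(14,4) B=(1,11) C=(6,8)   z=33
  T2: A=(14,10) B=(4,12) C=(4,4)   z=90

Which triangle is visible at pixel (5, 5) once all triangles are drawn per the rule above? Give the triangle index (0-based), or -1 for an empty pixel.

T0:
  2·area = 80
  edge (6, 0)→(22, 12): d=(16,12) right/bottom  bias=-1
  edge (22, 12)→(10, 8): d=(-12,-4) top-left  bias=+0
  edge (10, 8)→(6, 0): d=(-4,-8) top-left  bias=+0
    (3,0)@(7, 1): e=[4,72,4] → X
    (4,0)@(9, 1): e=[-20,80,20] → .
    (3,1)@(7, 3): e=[36,48,-4] → .
    (4,1)@(9, 3): e=[12,56,12] → X
    (5,1)@(11, 3): e=[-12,64,28] → .
    (0,2)@(1, 5): e=[140,0,-60] → .  [on edge]
    (4,2)@(9, 5): e=[44,32,4] → X
    (5,2)@(11, 5): e=[20,40,20] → X
    (6,2)@(13, 5): e=[-4,48,36] → .
    (3,3)@(7, 7): e=[100,0,-20] → .  [on edge]
    (4,3)@(9, 7): e=[76,8,-4] → .
    (5,3)@(11, 7): e=[52,16,12] → X
    (6,4)@(13, 9): e=[60,0,20] → X  [on edge]
    (9,5)@(19, 11): e=[20,0,60] → X  [on edge]
  covered (11 px):
    . . . X . . . . . . .
    . . . . X . . . . . .
    . . . . X X . . . . .
    . . . . . X X X . . .
    . . . . . . X X X . .
    . . . . . . . . . X .
    . . . . . . . . . . .
T1:
  2·area = 4
  edge (14, 4)→(1, 11): d=(-13,7) right/bottom  bias=-1
  edge (1, 11)→(6, 8): d=(5,-3) top-left  bias=+0
  edge (6, 8)→(14, 4): d=(8,-4) top-left  bias=+0
    (5,2)@(11, 5): e=[8,0,-4] → .  [on edge]
    (0,5)@(1, 11): e=[0,0,4] → .  [on edge]
  covered (0 px):
    . . . . . . . . . . .
    . . . . . . . . . . .
    . . . . . . . . . . .
    . . . . . . . . . . .
    . . . . . . . . . . .
    . . . . . . . . . . .
    . . . . . . . . . . .
T2:
  2·area = 80
  edge (14, 10)→(4, 12): d=(-10,2) right/bottom  bias=-1
  edge (4, 12)→(4, 4): d=(0,-8) top-left  bias=+0
  edge (4, 4)→(14, 10): d=(10,6) right/bottom  bias=-1
    (2,2)@(5, 5): e=[68,8,4] → X
    (3,2)@(7, 5): e=[64,24,-8] → .
    (2,3)@(5, 7): e=[48,8,24] → X
    (3,3)@(7, 7): e=[44,24,12] → X
    (4,3)@(9, 7): e=[40,40,0] → .  [on edge]
    (2,4)@(5, 9): e=[28,8,44] → X
    (4,4)@(9, 9): e=[20,40,20] → X
    (5,4)@(11, 9): e=[16,56,8] → X
    (6,4)@(13, 9): e=[12,72,-4] → .
    (9,4)@(19, 9): e=[0,120,-40] → .  [on edge]
    (2,5)@(5, 11): e=[8,8,64] → X
    (4,5)@(9, 11): e=[0,40,40] → .  [on edge]
    (9,6)@(19, 13): e=[-40,120,0] → .  [on edge]
  covered (9 px):
    . . . . . . . . . . .
    . . . . . . . . . . .
    . . X . . . . . . . .
    . . X X . . . . . . .
    . . X X X X . . . . .
    . . X X . . . . . . .
    . . . . . . . . . . .

Z-buffer (winner per pixel, '.' = empty):
  . . . 0 . . . . . . .
  . . . . 0 . . . . . .
  . . 2 . 0 0 . . . . .
  . . 2 2 . 0 0 0 . . .
  . . 2 2 2 2 0 0 0 . .
  . . 2 2 . . . . . 0 .
  . . . . . . . . . . .

Answer: -1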